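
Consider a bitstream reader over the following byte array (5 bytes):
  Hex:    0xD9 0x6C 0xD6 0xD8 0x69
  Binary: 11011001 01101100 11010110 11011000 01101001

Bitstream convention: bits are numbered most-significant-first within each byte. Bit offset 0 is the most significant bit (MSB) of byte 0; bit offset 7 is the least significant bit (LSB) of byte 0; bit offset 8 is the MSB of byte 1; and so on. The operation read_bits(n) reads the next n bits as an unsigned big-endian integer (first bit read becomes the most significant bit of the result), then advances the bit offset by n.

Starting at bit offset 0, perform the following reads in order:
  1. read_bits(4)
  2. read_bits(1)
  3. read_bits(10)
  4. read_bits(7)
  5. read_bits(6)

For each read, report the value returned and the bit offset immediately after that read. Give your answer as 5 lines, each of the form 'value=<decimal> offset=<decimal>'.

Answer: value=13 offset=4
value=1 offset=5
value=182 offset=15
value=53 offset=22
value=45 offset=28

Derivation:
Read 1: bits[0:4] width=4 -> value=13 (bin 1101); offset now 4 = byte 0 bit 4; 36 bits remain
Read 2: bits[4:5] width=1 -> value=1 (bin 1); offset now 5 = byte 0 bit 5; 35 bits remain
Read 3: bits[5:15] width=10 -> value=182 (bin 0010110110); offset now 15 = byte 1 bit 7; 25 bits remain
Read 4: bits[15:22] width=7 -> value=53 (bin 0110101); offset now 22 = byte 2 bit 6; 18 bits remain
Read 5: bits[22:28] width=6 -> value=45 (bin 101101); offset now 28 = byte 3 bit 4; 12 bits remain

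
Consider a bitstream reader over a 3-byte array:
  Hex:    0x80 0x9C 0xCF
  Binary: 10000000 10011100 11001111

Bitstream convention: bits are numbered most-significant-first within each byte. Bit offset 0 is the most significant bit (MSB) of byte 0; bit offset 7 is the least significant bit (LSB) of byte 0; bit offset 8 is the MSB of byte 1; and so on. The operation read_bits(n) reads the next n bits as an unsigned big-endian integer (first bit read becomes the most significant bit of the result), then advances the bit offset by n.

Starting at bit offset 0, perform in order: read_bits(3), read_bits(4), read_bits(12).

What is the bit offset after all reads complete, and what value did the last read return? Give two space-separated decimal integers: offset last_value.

Read 1: bits[0:3] width=3 -> value=4 (bin 100); offset now 3 = byte 0 bit 3; 21 bits remain
Read 2: bits[3:7] width=4 -> value=0 (bin 0000); offset now 7 = byte 0 bit 7; 17 bits remain
Read 3: bits[7:19] width=12 -> value=1254 (bin 010011100110); offset now 19 = byte 2 bit 3; 5 bits remain

Answer: 19 1254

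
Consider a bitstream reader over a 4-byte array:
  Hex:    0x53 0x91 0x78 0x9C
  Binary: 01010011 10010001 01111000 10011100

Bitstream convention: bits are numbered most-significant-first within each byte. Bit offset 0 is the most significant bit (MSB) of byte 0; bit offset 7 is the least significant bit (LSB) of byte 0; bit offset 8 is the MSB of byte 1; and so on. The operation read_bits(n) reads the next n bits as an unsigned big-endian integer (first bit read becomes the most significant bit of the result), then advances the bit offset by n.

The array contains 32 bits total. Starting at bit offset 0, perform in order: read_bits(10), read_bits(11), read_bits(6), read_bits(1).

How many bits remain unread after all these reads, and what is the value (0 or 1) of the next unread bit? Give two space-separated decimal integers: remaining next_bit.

Answer: 4 1

Derivation:
Read 1: bits[0:10] width=10 -> value=334 (bin 0101001110); offset now 10 = byte 1 bit 2; 22 bits remain
Read 2: bits[10:21] width=11 -> value=559 (bin 01000101111); offset now 21 = byte 2 bit 5; 11 bits remain
Read 3: bits[21:27] width=6 -> value=4 (bin 000100); offset now 27 = byte 3 bit 3; 5 bits remain
Read 4: bits[27:28] width=1 -> value=1 (bin 1); offset now 28 = byte 3 bit 4; 4 bits remain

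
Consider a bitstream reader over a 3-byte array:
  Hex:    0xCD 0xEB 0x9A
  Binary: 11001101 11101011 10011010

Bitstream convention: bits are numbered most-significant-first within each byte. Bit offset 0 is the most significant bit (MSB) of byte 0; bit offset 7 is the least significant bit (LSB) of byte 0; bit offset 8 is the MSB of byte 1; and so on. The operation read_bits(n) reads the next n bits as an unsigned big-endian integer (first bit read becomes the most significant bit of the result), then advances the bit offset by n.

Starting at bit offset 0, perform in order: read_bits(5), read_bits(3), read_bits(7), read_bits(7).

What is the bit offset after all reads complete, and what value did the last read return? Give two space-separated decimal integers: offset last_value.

Answer: 22 102

Derivation:
Read 1: bits[0:5] width=5 -> value=25 (bin 11001); offset now 5 = byte 0 bit 5; 19 bits remain
Read 2: bits[5:8] width=3 -> value=5 (bin 101); offset now 8 = byte 1 bit 0; 16 bits remain
Read 3: bits[8:15] width=7 -> value=117 (bin 1110101); offset now 15 = byte 1 bit 7; 9 bits remain
Read 4: bits[15:22] width=7 -> value=102 (bin 1100110); offset now 22 = byte 2 bit 6; 2 bits remain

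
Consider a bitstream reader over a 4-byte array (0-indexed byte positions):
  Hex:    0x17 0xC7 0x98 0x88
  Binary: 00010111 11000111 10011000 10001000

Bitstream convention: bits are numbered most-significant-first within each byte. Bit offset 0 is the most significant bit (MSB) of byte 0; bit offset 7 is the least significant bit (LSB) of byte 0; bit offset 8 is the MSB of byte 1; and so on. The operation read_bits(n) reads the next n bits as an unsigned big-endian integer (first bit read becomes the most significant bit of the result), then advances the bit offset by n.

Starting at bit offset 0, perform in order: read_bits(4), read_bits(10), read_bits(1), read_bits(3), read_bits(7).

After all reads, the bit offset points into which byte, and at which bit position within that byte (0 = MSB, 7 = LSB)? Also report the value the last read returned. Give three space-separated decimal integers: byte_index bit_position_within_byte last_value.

Read 1: bits[0:4] width=4 -> value=1 (bin 0001); offset now 4 = byte 0 bit 4; 28 bits remain
Read 2: bits[4:14] width=10 -> value=497 (bin 0111110001); offset now 14 = byte 1 bit 6; 18 bits remain
Read 3: bits[14:15] width=1 -> value=1 (bin 1); offset now 15 = byte 1 bit 7; 17 bits remain
Read 4: bits[15:18] width=3 -> value=6 (bin 110); offset now 18 = byte 2 bit 2; 14 bits remain
Read 5: bits[18:25] width=7 -> value=49 (bin 0110001); offset now 25 = byte 3 bit 1; 7 bits remain

Answer: 3 1 49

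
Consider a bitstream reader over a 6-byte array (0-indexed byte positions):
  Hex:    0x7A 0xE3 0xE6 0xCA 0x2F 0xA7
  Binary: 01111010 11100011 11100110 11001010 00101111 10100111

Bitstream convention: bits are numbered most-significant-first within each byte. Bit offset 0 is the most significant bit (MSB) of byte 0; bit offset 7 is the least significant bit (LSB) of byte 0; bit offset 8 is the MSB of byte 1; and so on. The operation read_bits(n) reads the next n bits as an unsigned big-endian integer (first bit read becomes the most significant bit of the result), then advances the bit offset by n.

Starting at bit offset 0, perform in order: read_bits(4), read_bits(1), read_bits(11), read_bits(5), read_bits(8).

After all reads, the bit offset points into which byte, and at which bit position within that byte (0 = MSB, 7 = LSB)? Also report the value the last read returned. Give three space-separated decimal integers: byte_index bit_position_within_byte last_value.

Answer: 3 5 217

Derivation:
Read 1: bits[0:4] width=4 -> value=7 (bin 0111); offset now 4 = byte 0 bit 4; 44 bits remain
Read 2: bits[4:5] width=1 -> value=1 (bin 1); offset now 5 = byte 0 bit 5; 43 bits remain
Read 3: bits[5:16] width=11 -> value=739 (bin 01011100011); offset now 16 = byte 2 bit 0; 32 bits remain
Read 4: bits[16:21] width=5 -> value=28 (bin 11100); offset now 21 = byte 2 bit 5; 27 bits remain
Read 5: bits[21:29] width=8 -> value=217 (bin 11011001); offset now 29 = byte 3 bit 5; 19 bits remain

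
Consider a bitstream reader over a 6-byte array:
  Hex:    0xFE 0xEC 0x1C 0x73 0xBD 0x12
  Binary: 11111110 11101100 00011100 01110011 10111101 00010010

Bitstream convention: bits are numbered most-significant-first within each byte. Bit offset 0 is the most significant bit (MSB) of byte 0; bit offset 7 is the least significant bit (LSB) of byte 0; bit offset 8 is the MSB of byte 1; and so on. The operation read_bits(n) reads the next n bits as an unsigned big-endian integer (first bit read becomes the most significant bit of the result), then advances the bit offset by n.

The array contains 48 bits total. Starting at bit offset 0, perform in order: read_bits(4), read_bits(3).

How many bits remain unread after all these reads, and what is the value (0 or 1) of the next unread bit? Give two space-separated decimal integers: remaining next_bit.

Read 1: bits[0:4] width=4 -> value=15 (bin 1111); offset now 4 = byte 0 bit 4; 44 bits remain
Read 2: bits[4:7] width=3 -> value=7 (bin 111); offset now 7 = byte 0 bit 7; 41 bits remain

Answer: 41 0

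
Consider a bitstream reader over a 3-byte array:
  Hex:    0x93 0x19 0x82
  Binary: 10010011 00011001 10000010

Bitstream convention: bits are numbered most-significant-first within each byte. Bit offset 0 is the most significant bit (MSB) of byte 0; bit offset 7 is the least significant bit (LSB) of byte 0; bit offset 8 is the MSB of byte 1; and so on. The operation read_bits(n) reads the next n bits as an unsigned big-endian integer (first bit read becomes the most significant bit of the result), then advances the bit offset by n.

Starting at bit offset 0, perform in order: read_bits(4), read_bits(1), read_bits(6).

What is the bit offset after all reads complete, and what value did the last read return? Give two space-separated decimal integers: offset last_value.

Read 1: bits[0:4] width=4 -> value=9 (bin 1001); offset now 4 = byte 0 bit 4; 20 bits remain
Read 2: bits[4:5] width=1 -> value=0 (bin 0); offset now 5 = byte 0 bit 5; 19 bits remain
Read 3: bits[5:11] width=6 -> value=24 (bin 011000); offset now 11 = byte 1 bit 3; 13 bits remain

Answer: 11 24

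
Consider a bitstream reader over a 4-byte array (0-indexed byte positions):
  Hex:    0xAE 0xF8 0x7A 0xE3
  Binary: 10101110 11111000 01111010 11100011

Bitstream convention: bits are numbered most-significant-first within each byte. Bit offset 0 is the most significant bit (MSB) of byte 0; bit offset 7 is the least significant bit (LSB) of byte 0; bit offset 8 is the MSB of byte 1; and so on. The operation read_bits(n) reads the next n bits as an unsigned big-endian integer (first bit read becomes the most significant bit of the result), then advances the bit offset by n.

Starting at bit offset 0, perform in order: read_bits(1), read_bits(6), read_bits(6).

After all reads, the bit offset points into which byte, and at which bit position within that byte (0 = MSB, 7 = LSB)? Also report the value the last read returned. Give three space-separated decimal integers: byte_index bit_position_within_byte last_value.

Answer: 1 5 31

Derivation:
Read 1: bits[0:1] width=1 -> value=1 (bin 1); offset now 1 = byte 0 bit 1; 31 bits remain
Read 2: bits[1:7] width=6 -> value=23 (bin 010111); offset now 7 = byte 0 bit 7; 25 bits remain
Read 3: bits[7:13] width=6 -> value=31 (bin 011111); offset now 13 = byte 1 bit 5; 19 bits remain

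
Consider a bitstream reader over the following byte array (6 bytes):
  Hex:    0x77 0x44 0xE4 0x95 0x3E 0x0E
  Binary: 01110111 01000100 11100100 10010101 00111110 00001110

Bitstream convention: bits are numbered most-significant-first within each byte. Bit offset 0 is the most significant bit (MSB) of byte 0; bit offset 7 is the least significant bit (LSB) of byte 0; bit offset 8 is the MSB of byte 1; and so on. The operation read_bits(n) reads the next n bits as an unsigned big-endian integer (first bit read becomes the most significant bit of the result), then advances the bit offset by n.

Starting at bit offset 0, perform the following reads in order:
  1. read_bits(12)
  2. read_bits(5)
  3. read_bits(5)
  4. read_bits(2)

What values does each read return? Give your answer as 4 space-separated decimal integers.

Answer: 1908 9 25 0

Derivation:
Read 1: bits[0:12] width=12 -> value=1908 (bin 011101110100); offset now 12 = byte 1 bit 4; 36 bits remain
Read 2: bits[12:17] width=5 -> value=9 (bin 01001); offset now 17 = byte 2 bit 1; 31 bits remain
Read 3: bits[17:22] width=5 -> value=25 (bin 11001); offset now 22 = byte 2 bit 6; 26 bits remain
Read 4: bits[22:24] width=2 -> value=0 (bin 00); offset now 24 = byte 3 bit 0; 24 bits remain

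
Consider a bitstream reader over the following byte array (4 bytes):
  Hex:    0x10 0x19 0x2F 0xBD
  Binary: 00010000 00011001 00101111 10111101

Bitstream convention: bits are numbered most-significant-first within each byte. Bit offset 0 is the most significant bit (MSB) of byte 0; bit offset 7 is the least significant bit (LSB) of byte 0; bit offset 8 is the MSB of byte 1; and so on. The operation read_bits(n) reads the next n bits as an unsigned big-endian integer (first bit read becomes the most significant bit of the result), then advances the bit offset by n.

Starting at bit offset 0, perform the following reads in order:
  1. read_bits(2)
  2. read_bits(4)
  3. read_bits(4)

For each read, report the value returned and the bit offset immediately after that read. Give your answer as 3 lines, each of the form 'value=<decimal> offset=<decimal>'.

Answer: value=0 offset=2
value=4 offset=6
value=0 offset=10

Derivation:
Read 1: bits[0:2] width=2 -> value=0 (bin 00); offset now 2 = byte 0 bit 2; 30 bits remain
Read 2: bits[2:6] width=4 -> value=4 (bin 0100); offset now 6 = byte 0 bit 6; 26 bits remain
Read 3: bits[6:10] width=4 -> value=0 (bin 0000); offset now 10 = byte 1 bit 2; 22 bits remain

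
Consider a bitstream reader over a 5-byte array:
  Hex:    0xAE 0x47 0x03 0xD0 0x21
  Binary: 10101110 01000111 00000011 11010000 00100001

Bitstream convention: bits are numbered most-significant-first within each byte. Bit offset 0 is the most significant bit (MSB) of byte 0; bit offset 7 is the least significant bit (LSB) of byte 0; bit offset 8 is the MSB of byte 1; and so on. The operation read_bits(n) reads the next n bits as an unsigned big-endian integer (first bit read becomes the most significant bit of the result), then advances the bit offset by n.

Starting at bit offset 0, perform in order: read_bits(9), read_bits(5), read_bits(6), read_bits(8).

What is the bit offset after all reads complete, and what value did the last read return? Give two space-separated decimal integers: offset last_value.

Read 1: bits[0:9] width=9 -> value=348 (bin 101011100); offset now 9 = byte 1 bit 1; 31 bits remain
Read 2: bits[9:14] width=5 -> value=17 (bin 10001); offset now 14 = byte 1 bit 6; 26 bits remain
Read 3: bits[14:20] width=6 -> value=48 (bin 110000); offset now 20 = byte 2 bit 4; 20 bits remain
Read 4: bits[20:28] width=8 -> value=61 (bin 00111101); offset now 28 = byte 3 bit 4; 12 bits remain

Answer: 28 61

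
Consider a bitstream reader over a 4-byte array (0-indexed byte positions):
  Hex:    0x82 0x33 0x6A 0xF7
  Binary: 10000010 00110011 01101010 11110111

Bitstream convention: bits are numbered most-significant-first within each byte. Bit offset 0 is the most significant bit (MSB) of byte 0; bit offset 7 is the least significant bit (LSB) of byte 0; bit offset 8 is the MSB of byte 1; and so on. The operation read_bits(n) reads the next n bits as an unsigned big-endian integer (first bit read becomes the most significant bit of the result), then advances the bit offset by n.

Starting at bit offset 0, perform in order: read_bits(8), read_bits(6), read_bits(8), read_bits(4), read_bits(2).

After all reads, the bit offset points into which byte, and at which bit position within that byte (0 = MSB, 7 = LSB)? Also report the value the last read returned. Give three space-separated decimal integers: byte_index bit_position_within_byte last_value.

Answer: 3 4 3

Derivation:
Read 1: bits[0:8] width=8 -> value=130 (bin 10000010); offset now 8 = byte 1 bit 0; 24 bits remain
Read 2: bits[8:14] width=6 -> value=12 (bin 001100); offset now 14 = byte 1 bit 6; 18 bits remain
Read 3: bits[14:22] width=8 -> value=218 (bin 11011010); offset now 22 = byte 2 bit 6; 10 bits remain
Read 4: bits[22:26] width=4 -> value=11 (bin 1011); offset now 26 = byte 3 bit 2; 6 bits remain
Read 5: bits[26:28] width=2 -> value=3 (bin 11); offset now 28 = byte 3 bit 4; 4 bits remain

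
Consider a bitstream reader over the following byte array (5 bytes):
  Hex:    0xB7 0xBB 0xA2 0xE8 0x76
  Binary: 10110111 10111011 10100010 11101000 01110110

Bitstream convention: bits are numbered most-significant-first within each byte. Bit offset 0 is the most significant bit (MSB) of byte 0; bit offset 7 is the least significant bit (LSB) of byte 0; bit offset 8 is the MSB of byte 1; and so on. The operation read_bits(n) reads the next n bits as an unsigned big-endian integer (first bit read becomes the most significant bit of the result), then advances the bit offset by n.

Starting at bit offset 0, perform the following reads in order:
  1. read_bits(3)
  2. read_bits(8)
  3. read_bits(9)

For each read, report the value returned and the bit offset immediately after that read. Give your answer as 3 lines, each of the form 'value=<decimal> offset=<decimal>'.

Answer: value=5 offset=3
value=189 offset=11
value=442 offset=20

Derivation:
Read 1: bits[0:3] width=3 -> value=5 (bin 101); offset now 3 = byte 0 bit 3; 37 bits remain
Read 2: bits[3:11] width=8 -> value=189 (bin 10111101); offset now 11 = byte 1 bit 3; 29 bits remain
Read 3: bits[11:20] width=9 -> value=442 (bin 110111010); offset now 20 = byte 2 bit 4; 20 bits remain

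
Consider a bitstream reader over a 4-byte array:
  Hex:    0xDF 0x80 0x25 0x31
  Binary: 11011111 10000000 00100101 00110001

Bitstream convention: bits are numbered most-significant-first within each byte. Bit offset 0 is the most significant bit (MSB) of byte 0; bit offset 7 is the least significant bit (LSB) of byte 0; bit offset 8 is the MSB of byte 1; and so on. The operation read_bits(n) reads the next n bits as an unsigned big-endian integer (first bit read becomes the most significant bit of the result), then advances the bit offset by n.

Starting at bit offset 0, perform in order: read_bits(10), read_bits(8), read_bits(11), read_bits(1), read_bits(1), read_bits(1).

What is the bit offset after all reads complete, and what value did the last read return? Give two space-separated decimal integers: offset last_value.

Answer: 32 1

Derivation:
Read 1: bits[0:10] width=10 -> value=894 (bin 1101111110); offset now 10 = byte 1 bit 2; 22 bits remain
Read 2: bits[10:18] width=8 -> value=0 (bin 00000000); offset now 18 = byte 2 bit 2; 14 bits remain
Read 3: bits[18:29] width=11 -> value=1190 (bin 10010100110); offset now 29 = byte 3 bit 5; 3 bits remain
Read 4: bits[29:30] width=1 -> value=0 (bin 0); offset now 30 = byte 3 bit 6; 2 bits remain
Read 5: bits[30:31] width=1 -> value=0 (bin 0); offset now 31 = byte 3 bit 7; 1 bits remain
Read 6: bits[31:32] width=1 -> value=1 (bin 1); offset now 32 = byte 4 bit 0; 0 bits remain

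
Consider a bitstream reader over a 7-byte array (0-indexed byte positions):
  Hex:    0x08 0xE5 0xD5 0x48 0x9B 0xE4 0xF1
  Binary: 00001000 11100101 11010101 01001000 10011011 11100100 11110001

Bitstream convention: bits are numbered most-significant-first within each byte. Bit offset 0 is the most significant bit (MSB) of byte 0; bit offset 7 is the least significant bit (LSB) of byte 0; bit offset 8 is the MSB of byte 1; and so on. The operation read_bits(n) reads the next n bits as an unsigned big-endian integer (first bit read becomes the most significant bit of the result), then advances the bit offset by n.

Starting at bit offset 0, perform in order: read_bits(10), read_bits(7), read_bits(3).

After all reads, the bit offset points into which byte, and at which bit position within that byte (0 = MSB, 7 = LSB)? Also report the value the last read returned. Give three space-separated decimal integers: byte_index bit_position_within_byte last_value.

Answer: 2 4 5

Derivation:
Read 1: bits[0:10] width=10 -> value=35 (bin 0000100011); offset now 10 = byte 1 bit 2; 46 bits remain
Read 2: bits[10:17] width=7 -> value=75 (bin 1001011); offset now 17 = byte 2 bit 1; 39 bits remain
Read 3: bits[17:20] width=3 -> value=5 (bin 101); offset now 20 = byte 2 bit 4; 36 bits remain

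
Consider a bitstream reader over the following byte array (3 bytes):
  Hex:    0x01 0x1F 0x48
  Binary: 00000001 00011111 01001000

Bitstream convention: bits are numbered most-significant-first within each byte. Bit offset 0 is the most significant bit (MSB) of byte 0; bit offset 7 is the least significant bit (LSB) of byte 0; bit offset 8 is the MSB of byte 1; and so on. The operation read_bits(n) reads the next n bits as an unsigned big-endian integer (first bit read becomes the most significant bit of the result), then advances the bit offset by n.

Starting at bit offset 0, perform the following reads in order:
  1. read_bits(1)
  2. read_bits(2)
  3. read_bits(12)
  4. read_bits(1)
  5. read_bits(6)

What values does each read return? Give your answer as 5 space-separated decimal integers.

Read 1: bits[0:1] width=1 -> value=0 (bin 0); offset now 1 = byte 0 bit 1; 23 bits remain
Read 2: bits[1:3] width=2 -> value=0 (bin 00); offset now 3 = byte 0 bit 3; 21 bits remain
Read 3: bits[3:15] width=12 -> value=143 (bin 000010001111); offset now 15 = byte 1 bit 7; 9 bits remain
Read 4: bits[15:16] width=1 -> value=1 (bin 1); offset now 16 = byte 2 bit 0; 8 bits remain
Read 5: bits[16:22] width=6 -> value=18 (bin 010010); offset now 22 = byte 2 bit 6; 2 bits remain

Answer: 0 0 143 1 18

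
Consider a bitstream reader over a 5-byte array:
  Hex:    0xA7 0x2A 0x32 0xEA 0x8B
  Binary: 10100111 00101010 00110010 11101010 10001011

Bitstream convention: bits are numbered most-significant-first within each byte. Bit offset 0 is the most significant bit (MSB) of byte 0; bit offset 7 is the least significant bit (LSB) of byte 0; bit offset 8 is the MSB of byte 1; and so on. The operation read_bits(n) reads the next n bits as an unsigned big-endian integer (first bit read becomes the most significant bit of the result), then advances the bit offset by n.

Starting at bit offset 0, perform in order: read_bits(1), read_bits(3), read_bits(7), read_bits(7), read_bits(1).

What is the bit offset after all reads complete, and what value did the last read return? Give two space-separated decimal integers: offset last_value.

Answer: 19 1

Derivation:
Read 1: bits[0:1] width=1 -> value=1 (bin 1); offset now 1 = byte 0 bit 1; 39 bits remain
Read 2: bits[1:4] width=3 -> value=2 (bin 010); offset now 4 = byte 0 bit 4; 36 bits remain
Read 3: bits[4:11] width=7 -> value=57 (bin 0111001); offset now 11 = byte 1 bit 3; 29 bits remain
Read 4: bits[11:18] width=7 -> value=40 (bin 0101000); offset now 18 = byte 2 bit 2; 22 bits remain
Read 5: bits[18:19] width=1 -> value=1 (bin 1); offset now 19 = byte 2 bit 3; 21 bits remain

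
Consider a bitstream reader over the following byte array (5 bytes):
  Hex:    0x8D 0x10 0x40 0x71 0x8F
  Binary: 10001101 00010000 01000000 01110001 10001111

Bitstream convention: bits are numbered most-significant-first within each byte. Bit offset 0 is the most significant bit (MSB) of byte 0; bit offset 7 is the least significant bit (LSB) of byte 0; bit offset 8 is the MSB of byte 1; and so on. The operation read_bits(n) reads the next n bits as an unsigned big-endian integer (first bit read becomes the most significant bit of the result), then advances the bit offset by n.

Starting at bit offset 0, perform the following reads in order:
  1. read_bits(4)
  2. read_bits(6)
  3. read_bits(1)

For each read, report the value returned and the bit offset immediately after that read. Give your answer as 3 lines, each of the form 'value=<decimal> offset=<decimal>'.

Read 1: bits[0:4] width=4 -> value=8 (bin 1000); offset now 4 = byte 0 bit 4; 36 bits remain
Read 2: bits[4:10] width=6 -> value=52 (bin 110100); offset now 10 = byte 1 bit 2; 30 bits remain
Read 3: bits[10:11] width=1 -> value=0 (bin 0); offset now 11 = byte 1 bit 3; 29 bits remain

Answer: value=8 offset=4
value=52 offset=10
value=0 offset=11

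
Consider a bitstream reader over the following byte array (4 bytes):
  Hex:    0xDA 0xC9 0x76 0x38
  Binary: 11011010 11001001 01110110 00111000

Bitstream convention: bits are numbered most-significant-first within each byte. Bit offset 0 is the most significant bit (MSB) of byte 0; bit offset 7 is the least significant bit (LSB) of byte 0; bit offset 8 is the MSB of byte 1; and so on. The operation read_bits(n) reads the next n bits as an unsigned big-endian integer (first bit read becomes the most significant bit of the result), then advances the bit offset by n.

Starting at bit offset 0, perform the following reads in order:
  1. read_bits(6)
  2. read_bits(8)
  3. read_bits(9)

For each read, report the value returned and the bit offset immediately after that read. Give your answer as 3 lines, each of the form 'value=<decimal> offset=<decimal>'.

Read 1: bits[0:6] width=6 -> value=54 (bin 110110); offset now 6 = byte 0 bit 6; 26 bits remain
Read 2: bits[6:14] width=8 -> value=178 (bin 10110010); offset now 14 = byte 1 bit 6; 18 bits remain
Read 3: bits[14:23] width=9 -> value=187 (bin 010111011); offset now 23 = byte 2 bit 7; 9 bits remain

Answer: value=54 offset=6
value=178 offset=14
value=187 offset=23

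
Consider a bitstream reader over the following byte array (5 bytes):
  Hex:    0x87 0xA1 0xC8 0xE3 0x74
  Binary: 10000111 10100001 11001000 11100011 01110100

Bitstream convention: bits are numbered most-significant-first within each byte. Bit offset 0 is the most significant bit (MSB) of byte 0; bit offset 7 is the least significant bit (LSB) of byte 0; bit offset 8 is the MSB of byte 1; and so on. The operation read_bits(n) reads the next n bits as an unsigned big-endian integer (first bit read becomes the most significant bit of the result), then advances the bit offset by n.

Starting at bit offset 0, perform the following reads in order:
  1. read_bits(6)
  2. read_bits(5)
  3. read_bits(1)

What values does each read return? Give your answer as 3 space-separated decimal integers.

Answer: 33 29 0

Derivation:
Read 1: bits[0:6] width=6 -> value=33 (bin 100001); offset now 6 = byte 0 bit 6; 34 bits remain
Read 2: bits[6:11] width=5 -> value=29 (bin 11101); offset now 11 = byte 1 bit 3; 29 bits remain
Read 3: bits[11:12] width=1 -> value=0 (bin 0); offset now 12 = byte 1 bit 4; 28 bits remain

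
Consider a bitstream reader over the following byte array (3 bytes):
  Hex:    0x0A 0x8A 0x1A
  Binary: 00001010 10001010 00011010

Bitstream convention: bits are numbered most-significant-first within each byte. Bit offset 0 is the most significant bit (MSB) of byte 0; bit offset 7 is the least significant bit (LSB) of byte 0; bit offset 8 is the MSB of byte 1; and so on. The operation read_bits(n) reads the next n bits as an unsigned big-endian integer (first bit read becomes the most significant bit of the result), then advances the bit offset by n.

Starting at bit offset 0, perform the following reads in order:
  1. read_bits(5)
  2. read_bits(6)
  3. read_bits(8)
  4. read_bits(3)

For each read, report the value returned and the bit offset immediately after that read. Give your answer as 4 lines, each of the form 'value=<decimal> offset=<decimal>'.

Read 1: bits[0:5] width=5 -> value=1 (bin 00001); offset now 5 = byte 0 bit 5; 19 bits remain
Read 2: bits[5:11] width=6 -> value=20 (bin 010100); offset now 11 = byte 1 bit 3; 13 bits remain
Read 3: bits[11:19] width=8 -> value=80 (bin 01010000); offset now 19 = byte 2 bit 3; 5 bits remain
Read 4: bits[19:22] width=3 -> value=6 (bin 110); offset now 22 = byte 2 bit 6; 2 bits remain

Answer: value=1 offset=5
value=20 offset=11
value=80 offset=19
value=6 offset=22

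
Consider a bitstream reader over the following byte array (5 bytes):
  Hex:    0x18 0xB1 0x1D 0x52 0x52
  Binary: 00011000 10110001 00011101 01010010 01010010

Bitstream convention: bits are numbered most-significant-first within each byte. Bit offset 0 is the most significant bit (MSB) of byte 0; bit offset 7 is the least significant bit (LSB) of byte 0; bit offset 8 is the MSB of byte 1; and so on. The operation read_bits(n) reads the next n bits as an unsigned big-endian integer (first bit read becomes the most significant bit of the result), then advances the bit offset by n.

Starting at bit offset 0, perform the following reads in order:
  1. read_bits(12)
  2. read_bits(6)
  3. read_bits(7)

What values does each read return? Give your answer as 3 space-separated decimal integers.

Read 1: bits[0:12] width=12 -> value=395 (bin 000110001011); offset now 12 = byte 1 bit 4; 28 bits remain
Read 2: bits[12:18] width=6 -> value=4 (bin 000100); offset now 18 = byte 2 bit 2; 22 bits remain
Read 3: bits[18:25] width=7 -> value=58 (bin 0111010); offset now 25 = byte 3 bit 1; 15 bits remain

Answer: 395 4 58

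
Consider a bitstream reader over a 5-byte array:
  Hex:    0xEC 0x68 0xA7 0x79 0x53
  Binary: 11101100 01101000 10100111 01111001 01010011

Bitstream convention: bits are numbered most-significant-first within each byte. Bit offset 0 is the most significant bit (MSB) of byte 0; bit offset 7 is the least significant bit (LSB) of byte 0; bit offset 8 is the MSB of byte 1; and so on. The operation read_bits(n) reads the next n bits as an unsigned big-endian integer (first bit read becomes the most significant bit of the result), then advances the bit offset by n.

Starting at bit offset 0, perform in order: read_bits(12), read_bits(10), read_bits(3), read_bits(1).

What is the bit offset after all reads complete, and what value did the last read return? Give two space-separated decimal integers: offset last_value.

Answer: 26 1

Derivation:
Read 1: bits[0:12] width=12 -> value=3782 (bin 111011000110); offset now 12 = byte 1 bit 4; 28 bits remain
Read 2: bits[12:22] width=10 -> value=553 (bin 1000101001); offset now 22 = byte 2 bit 6; 18 bits remain
Read 3: bits[22:25] width=3 -> value=6 (bin 110); offset now 25 = byte 3 bit 1; 15 bits remain
Read 4: bits[25:26] width=1 -> value=1 (bin 1); offset now 26 = byte 3 bit 2; 14 bits remain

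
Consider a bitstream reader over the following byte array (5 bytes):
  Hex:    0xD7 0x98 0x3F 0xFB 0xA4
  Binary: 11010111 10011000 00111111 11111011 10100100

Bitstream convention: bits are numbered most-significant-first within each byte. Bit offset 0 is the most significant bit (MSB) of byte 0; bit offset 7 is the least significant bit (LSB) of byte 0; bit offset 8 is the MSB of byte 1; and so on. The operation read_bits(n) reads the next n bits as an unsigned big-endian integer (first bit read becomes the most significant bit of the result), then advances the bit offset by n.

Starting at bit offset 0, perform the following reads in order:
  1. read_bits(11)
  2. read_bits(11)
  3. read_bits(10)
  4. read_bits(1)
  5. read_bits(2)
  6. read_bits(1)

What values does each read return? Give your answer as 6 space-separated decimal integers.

Read 1: bits[0:11] width=11 -> value=1724 (bin 11010111100); offset now 11 = byte 1 bit 3; 29 bits remain
Read 2: bits[11:22] width=11 -> value=1551 (bin 11000001111); offset now 22 = byte 2 bit 6; 18 bits remain
Read 3: bits[22:32] width=10 -> value=1019 (bin 1111111011); offset now 32 = byte 4 bit 0; 8 bits remain
Read 4: bits[32:33] width=1 -> value=1 (bin 1); offset now 33 = byte 4 bit 1; 7 bits remain
Read 5: bits[33:35] width=2 -> value=1 (bin 01); offset now 35 = byte 4 bit 3; 5 bits remain
Read 6: bits[35:36] width=1 -> value=0 (bin 0); offset now 36 = byte 4 bit 4; 4 bits remain

Answer: 1724 1551 1019 1 1 0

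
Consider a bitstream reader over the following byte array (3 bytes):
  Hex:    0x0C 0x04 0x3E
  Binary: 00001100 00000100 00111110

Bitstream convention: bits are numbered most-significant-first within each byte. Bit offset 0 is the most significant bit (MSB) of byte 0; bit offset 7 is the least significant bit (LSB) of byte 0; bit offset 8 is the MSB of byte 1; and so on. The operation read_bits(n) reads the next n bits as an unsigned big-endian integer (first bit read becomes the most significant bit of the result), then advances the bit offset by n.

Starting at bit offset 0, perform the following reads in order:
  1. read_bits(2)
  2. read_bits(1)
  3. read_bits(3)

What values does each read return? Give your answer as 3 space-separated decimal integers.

Answer: 0 0 3

Derivation:
Read 1: bits[0:2] width=2 -> value=0 (bin 00); offset now 2 = byte 0 bit 2; 22 bits remain
Read 2: bits[2:3] width=1 -> value=0 (bin 0); offset now 3 = byte 0 bit 3; 21 bits remain
Read 3: bits[3:6] width=3 -> value=3 (bin 011); offset now 6 = byte 0 bit 6; 18 bits remain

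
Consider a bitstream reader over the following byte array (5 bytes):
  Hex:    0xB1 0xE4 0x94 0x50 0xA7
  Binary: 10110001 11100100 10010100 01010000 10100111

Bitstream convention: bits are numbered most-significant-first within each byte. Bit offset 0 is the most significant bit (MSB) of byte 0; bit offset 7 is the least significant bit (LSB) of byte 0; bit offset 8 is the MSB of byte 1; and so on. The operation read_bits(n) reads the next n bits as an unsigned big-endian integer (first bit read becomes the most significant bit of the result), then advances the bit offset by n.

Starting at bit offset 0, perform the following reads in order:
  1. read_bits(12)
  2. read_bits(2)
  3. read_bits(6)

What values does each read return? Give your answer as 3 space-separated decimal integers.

Answer: 2846 1 9

Derivation:
Read 1: bits[0:12] width=12 -> value=2846 (bin 101100011110); offset now 12 = byte 1 bit 4; 28 bits remain
Read 2: bits[12:14] width=2 -> value=1 (bin 01); offset now 14 = byte 1 bit 6; 26 bits remain
Read 3: bits[14:20] width=6 -> value=9 (bin 001001); offset now 20 = byte 2 bit 4; 20 bits remain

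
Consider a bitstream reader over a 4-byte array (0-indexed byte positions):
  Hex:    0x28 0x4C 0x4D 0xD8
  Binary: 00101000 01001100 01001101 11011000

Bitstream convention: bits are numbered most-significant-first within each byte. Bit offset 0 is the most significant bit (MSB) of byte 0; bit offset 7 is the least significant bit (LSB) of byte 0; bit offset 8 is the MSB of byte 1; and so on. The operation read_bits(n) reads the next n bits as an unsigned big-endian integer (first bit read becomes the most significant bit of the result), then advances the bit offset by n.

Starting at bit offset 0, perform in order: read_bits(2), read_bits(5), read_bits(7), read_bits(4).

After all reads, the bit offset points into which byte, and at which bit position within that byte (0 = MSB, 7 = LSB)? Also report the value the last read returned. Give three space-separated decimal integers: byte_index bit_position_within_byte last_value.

Answer: 2 2 1

Derivation:
Read 1: bits[0:2] width=2 -> value=0 (bin 00); offset now 2 = byte 0 bit 2; 30 bits remain
Read 2: bits[2:7] width=5 -> value=20 (bin 10100); offset now 7 = byte 0 bit 7; 25 bits remain
Read 3: bits[7:14] width=7 -> value=19 (bin 0010011); offset now 14 = byte 1 bit 6; 18 bits remain
Read 4: bits[14:18] width=4 -> value=1 (bin 0001); offset now 18 = byte 2 bit 2; 14 bits remain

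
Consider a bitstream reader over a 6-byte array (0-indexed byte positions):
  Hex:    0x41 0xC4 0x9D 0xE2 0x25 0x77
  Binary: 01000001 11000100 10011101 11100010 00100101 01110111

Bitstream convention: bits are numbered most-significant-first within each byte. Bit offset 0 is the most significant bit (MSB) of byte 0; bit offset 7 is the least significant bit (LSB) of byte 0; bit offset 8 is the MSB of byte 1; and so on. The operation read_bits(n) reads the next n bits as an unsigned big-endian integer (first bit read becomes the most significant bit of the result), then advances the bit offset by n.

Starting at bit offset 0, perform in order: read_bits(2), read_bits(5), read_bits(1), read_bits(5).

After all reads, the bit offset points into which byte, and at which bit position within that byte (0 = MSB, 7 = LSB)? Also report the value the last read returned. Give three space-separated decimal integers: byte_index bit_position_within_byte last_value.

Answer: 1 5 24

Derivation:
Read 1: bits[0:2] width=2 -> value=1 (bin 01); offset now 2 = byte 0 bit 2; 46 bits remain
Read 2: bits[2:7] width=5 -> value=0 (bin 00000); offset now 7 = byte 0 bit 7; 41 bits remain
Read 3: bits[7:8] width=1 -> value=1 (bin 1); offset now 8 = byte 1 bit 0; 40 bits remain
Read 4: bits[8:13] width=5 -> value=24 (bin 11000); offset now 13 = byte 1 bit 5; 35 bits remain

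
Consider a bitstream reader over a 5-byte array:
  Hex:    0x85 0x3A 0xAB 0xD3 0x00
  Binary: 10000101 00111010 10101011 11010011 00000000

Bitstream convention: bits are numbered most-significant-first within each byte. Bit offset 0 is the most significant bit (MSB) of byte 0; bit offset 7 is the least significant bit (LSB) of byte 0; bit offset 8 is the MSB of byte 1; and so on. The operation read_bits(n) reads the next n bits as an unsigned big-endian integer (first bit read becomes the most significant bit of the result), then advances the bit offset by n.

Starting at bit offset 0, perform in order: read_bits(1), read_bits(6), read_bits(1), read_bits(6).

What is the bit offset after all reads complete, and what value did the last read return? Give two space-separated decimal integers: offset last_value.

Read 1: bits[0:1] width=1 -> value=1 (bin 1); offset now 1 = byte 0 bit 1; 39 bits remain
Read 2: bits[1:7] width=6 -> value=2 (bin 000010); offset now 7 = byte 0 bit 7; 33 bits remain
Read 3: bits[7:8] width=1 -> value=1 (bin 1); offset now 8 = byte 1 bit 0; 32 bits remain
Read 4: bits[8:14] width=6 -> value=14 (bin 001110); offset now 14 = byte 1 bit 6; 26 bits remain

Answer: 14 14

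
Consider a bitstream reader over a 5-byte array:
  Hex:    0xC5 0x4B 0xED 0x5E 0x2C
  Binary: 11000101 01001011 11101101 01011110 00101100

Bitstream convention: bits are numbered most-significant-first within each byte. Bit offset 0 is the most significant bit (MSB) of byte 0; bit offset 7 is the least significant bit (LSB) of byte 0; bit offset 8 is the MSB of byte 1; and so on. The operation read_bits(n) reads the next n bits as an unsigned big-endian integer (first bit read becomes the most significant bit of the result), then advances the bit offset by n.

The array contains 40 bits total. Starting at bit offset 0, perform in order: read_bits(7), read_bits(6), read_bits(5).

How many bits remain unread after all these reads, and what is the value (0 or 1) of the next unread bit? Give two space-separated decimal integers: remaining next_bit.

Read 1: bits[0:7] width=7 -> value=98 (bin 1100010); offset now 7 = byte 0 bit 7; 33 bits remain
Read 2: bits[7:13] width=6 -> value=41 (bin 101001); offset now 13 = byte 1 bit 5; 27 bits remain
Read 3: bits[13:18] width=5 -> value=15 (bin 01111); offset now 18 = byte 2 bit 2; 22 bits remain

Answer: 22 1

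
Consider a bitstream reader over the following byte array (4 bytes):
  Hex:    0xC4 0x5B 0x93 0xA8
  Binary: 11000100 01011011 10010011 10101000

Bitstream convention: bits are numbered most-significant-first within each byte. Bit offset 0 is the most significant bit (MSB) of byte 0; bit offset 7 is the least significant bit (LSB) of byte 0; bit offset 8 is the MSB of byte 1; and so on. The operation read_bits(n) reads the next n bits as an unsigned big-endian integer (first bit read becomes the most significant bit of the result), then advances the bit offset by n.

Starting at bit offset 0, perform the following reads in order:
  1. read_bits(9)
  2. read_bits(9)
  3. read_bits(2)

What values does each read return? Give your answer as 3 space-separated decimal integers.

Read 1: bits[0:9] width=9 -> value=392 (bin 110001000); offset now 9 = byte 1 bit 1; 23 bits remain
Read 2: bits[9:18] width=9 -> value=366 (bin 101101110); offset now 18 = byte 2 bit 2; 14 bits remain
Read 3: bits[18:20] width=2 -> value=1 (bin 01); offset now 20 = byte 2 bit 4; 12 bits remain

Answer: 392 366 1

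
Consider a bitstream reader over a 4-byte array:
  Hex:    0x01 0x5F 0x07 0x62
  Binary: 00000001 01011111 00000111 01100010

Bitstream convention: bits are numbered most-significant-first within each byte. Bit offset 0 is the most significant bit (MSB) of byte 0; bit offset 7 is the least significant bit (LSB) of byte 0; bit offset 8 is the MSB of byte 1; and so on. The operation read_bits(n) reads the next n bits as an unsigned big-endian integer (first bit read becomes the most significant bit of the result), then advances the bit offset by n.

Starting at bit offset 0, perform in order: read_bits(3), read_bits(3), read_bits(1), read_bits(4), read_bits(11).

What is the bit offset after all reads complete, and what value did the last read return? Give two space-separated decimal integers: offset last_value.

Answer: 22 1985

Derivation:
Read 1: bits[0:3] width=3 -> value=0 (bin 000); offset now 3 = byte 0 bit 3; 29 bits remain
Read 2: bits[3:6] width=3 -> value=0 (bin 000); offset now 6 = byte 0 bit 6; 26 bits remain
Read 3: bits[6:7] width=1 -> value=0 (bin 0); offset now 7 = byte 0 bit 7; 25 bits remain
Read 4: bits[7:11] width=4 -> value=10 (bin 1010); offset now 11 = byte 1 bit 3; 21 bits remain
Read 5: bits[11:22] width=11 -> value=1985 (bin 11111000001); offset now 22 = byte 2 bit 6; 10 bits remain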